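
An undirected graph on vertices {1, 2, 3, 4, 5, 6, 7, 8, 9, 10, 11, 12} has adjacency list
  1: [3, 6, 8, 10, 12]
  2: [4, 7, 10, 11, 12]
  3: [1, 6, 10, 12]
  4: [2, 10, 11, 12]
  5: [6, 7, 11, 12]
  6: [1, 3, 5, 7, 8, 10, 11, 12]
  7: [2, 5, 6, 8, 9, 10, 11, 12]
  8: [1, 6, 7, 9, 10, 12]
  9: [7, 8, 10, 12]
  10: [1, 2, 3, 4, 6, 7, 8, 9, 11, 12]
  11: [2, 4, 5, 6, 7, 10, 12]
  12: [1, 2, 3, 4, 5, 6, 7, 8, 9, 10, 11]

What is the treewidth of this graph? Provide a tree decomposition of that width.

Each bag holds 5 vertices, so the decomposition has width 4, which upper-bounds the treewidth. Conversely, {7, 8, 9, 10, 12} is a clique of size 5, and the vertices of any clique must share a bag in every tree decomposition; so some bag has ≥ 5 vertices and tw(G) ≥ 4. Combining the bounds, tw(G) = 4.

Treewidth 4.
Bags: B1 = {7, 8, 9, 10, 12}  B2 = {6, 7, 8, 10, 12}  B3 = {1, 6, 8, 10, 12}  B4 = {6, 7, 10, 11, 12}  B5 = {2, 7, 10, 11, 12}  B6 = {1, 3, 6, 10, 12}  B7 = {2, 4, 10, 11, 12}  B8 = {5, 6, 7, 11, 12}
Tree: B1–B2, B2–B3, B2–B4, B4–B5, B3–B6, B5–B7, B4–B8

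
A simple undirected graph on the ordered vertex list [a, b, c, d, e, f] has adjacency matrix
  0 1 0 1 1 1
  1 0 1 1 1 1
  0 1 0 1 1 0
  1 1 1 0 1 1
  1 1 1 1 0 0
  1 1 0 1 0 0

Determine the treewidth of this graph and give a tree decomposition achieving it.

Every bag has size at most 4, so the width is 4 − 1 = 3 and tw(G) ≤ 3. On the other hand G contains the 4-clique {b, c, d, e}. A clique must lie in a single bag of any decomposition, so no decomposition can have width below 3. Therefore the treewidth is 3.

Treewidth 3.
One such decomposition:
Bags: B1 = {a, b, d, f}  B2 = {a, b, d, e}  B3 = {b, c, d, e}
Tree: B1–B2, B2–B3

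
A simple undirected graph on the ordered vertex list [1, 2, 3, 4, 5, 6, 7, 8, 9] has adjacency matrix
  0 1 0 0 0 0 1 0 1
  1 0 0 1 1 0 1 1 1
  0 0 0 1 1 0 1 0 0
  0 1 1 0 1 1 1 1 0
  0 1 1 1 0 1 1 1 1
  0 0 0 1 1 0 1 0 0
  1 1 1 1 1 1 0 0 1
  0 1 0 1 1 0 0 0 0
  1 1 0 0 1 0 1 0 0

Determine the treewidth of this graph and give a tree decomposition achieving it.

Treewidth 3.
One such decomposition:
Bags: B1 = {2, 5, 7, 9}  B2 = {2, 4, 5, 7}  B3 = {1, 2, 7, 9}  B4 = {3, 4, 5, 7}  B5 = {2, 4, 5, 8}  B6 = {4, 5, 6, 7}
Tree: B1–B2, B1–B3, B2–B4, B2–B5, B4–B6

Every bag has size at most 4, so the width is 4 − 1 = 3 and tw(G) ≤ 3. On the other hand G contains the 4-clique {1, 2, 7, 9}. A clique must lie in a single bag of any decomposition, so no decomposition can have width below 3. Combining the bounds, tw(G) = 3.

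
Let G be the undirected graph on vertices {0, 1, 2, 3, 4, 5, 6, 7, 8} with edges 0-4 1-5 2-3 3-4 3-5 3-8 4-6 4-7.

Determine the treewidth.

1

A width-1 tree decomposition is:
Bags: B1 = {4, 7}  B2 = {3, 4}  B3 = {2, 3}  B4 = {4, 6}  B5 = {0, 4}  B6 = {3, 8}  B7 = {3, 5}  B8 = {1, 5}
Tree: B1–B2, B2–B3, B2–B4, B1–B5, B2–B6, B2–B7, B7–B8
The largest bag has 2 vertices, giving width 1; this decomposition certifies tw(G) ≤ 1. Any graph with an edge has treewidth ≥ 1, and G has the edge 7–4. Therefore the treewidth is 1.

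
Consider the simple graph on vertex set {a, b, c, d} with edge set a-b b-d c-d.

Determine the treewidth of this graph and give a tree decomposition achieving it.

Treewidth 1.
One such decomposition:
Bags: B1 = {c, d}  B2 = {b, d}  B3 = {a, b}
Tree: B1–B2, B2–B3

Every bag has size at most 2, so the width is 2 − 1 = 1 and tw(G) ≤ 1. G has an edge, so its treewidth is at least 1. Combining the bounds, tw(G) = 1.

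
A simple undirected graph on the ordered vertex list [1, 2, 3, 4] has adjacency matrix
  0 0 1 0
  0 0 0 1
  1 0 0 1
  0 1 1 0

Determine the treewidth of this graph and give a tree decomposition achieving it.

Treewidth 1.
Bags: B1 = {2, 4}  B2 = {3, 4}  B3 = {1, 3}
Tree: B1–B2, B2–B3

The largest bag has 2 vertices, giving width 1; this decomposition certifies tw(G) ≤ 1. Since G has at least one edge (e.g. 2–4), it is not an edgeless graph, so tw(G) ≥ 1. Therefore the treewidth is 1.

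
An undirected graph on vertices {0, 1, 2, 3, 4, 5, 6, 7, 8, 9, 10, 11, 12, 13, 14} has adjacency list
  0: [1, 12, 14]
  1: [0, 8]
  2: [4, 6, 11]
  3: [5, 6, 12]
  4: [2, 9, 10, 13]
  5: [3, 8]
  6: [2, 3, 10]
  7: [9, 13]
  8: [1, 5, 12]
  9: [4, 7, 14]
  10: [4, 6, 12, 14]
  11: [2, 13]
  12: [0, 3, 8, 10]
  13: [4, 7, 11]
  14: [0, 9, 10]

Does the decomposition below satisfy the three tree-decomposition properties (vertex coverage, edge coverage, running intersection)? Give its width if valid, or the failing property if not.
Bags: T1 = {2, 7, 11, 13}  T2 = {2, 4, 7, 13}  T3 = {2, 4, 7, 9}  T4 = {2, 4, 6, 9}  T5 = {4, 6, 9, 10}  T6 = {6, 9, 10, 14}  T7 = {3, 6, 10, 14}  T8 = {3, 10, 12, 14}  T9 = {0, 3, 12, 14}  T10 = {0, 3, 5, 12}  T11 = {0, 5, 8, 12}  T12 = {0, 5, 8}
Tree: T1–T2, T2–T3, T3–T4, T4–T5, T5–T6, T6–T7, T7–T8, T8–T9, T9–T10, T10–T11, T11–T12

No — vertex 1 appears in no bag.

A tree decomposition must satisfy three properties: every vertex lies in some bag; for every edge, both endpoints lie together in some bag; and for every vertex, the bags containing it form a connected subtree. Here vertex 1 appears in no bag, so the decomposition is invalid.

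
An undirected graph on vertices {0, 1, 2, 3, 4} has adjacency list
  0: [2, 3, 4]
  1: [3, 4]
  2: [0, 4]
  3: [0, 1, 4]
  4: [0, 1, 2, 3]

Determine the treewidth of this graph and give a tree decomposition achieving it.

Treewidth 2.
Bags: B1 = {1, 3, 4}  B2 = {0, 3, 4}  B3 = {0, 2, 4}
Tree: B1–B2, B2–B3

Every bag has size at most 3, so the width is 3 − 1 = 2 and tw(G) ≤ 2. On the other hand G contains the 3-clique {0, 2, 4}. A clique must lie in a single bag of any decomposition, so no decomposition can have width below 2. The upper and lower bounds meet at 2, so that is the treewidth.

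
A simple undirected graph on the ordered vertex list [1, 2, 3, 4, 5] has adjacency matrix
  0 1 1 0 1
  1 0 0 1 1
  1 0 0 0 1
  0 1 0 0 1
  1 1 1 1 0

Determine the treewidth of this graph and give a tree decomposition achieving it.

Treewidth 2.
One optimal decomposition is:
Bags: B1 = {2, 4, 5}  B2 = {1, 2, 5}  B3 = {1, 3, 5}
Tree: B1–B2, B2–B3

Every bag has size at most 3, so the width is 3 − 1 = 2 and tw(G) ≤ 2. On the other hand G contains the 3-clique {1, 2, 5}. A clique must lie in a single bag of any decomposition, so no decomposition can have width below 2. Therefore the treewidth is 2.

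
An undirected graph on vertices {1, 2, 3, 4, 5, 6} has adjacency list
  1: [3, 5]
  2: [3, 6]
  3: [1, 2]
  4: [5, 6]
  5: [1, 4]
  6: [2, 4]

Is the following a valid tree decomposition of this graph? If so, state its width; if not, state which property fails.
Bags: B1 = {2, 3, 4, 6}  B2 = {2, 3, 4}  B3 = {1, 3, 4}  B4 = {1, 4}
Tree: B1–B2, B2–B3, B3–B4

No — vertex 5 appears in no bag.

A tree decomposition must satisfy three properties: every vertex lies in some bag; for every edge, both endpoints lie together in some bag; and for every vertex, the bags containing it form a connected subtree. Here vertex 5 appears in no bag, so the decomposition is invalid.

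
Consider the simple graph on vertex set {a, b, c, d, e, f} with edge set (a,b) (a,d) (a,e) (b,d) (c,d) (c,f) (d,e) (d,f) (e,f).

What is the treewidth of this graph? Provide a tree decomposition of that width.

Treewidth 2.
Bags: B1 = {a, d, e}  B2 = {d, e, f}  B3 = {a, b, d}  B4 = {c, d, f}
Tree: B1–B2, B1–B3, B2–B4

The largest bag has 3 vertices, giving width 2; this decomposition certifies tw(G) ≤ 2. On the other hand G contains the 3-clique {a, d, e}. A clique must lie in a single bag of any decomposition, so no decomposition can have width below 2. Hence tw(G) = 2 exactly.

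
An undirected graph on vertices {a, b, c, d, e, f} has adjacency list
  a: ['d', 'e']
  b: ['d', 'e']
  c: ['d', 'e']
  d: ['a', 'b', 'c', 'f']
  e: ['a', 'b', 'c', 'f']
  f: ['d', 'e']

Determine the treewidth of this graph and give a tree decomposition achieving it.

Treewidth 2.
Bags: B1 = {c, d, e}  B2 = {b, d, e}  B3 = {d, e, f}  B4 = {a, d, e}
Tree: B1–B2, B2–B3, B3–B4

Each bag holds 3 vertices, so the decomposition has width 2, which upper-bounds the treewidth. Since e–c–d–b–e is a cycle in G, G is not acyclic. Forests are exactly the graphs of treewidth ≤ 1, so tw(G) ≥ 2. Therefore the treewidth is 2.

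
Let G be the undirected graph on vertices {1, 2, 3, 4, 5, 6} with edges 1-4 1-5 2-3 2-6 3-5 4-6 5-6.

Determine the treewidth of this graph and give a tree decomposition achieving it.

The largest bag has 3 vertices, giving width 2; this decomposition certifies tw(G) ≤ 2. For the lower bound, G contains the cycle 3–2–6–5–3, so G is not a forest; only forests have treewidth ≤ 1, hence tw(G) ≥ 2. Therefore the treewidth is 2.

Treewidth 2.
One optimal decomposition is:
Bags: B1 = {2, 3, 5}  B2 = {2, 5, 6}  B3 = {1, 5, 6}  B4 = {1, 4, 6}
Tree: B1–B2, B2–B3, B3–B4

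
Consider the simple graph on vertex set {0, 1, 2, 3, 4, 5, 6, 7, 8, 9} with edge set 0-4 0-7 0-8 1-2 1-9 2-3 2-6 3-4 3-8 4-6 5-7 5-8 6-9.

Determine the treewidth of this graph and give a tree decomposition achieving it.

Treewidth 2.
One such decomposition:
Bags: B1 = {5, 7, 8}  B2 = {0, 7, 8}  B3 = {0, 3, 8}  B4 = {0, 3, 4}  B5 = {2, 3, 4}  B6 = {2, 4, 6}  B7 = {1, 2, 6}  B8 = {1, 6, 9}
Tree: B1–B2, B2–B3, B3–B4, B4–B5, B5–B6, B6–B7, B7–B8

The largest bag has 3 vertices, giving width 2; this decomposition certifies tw(G) ≤ 2. For the lower bound, G contains the cycle 5–7–0–8–5, so G is not a forest; only forests have treewidth ≤ 1, hence tw(G) ≥ 2. The upper and lower bounds meet at 2, so that is the treewidth.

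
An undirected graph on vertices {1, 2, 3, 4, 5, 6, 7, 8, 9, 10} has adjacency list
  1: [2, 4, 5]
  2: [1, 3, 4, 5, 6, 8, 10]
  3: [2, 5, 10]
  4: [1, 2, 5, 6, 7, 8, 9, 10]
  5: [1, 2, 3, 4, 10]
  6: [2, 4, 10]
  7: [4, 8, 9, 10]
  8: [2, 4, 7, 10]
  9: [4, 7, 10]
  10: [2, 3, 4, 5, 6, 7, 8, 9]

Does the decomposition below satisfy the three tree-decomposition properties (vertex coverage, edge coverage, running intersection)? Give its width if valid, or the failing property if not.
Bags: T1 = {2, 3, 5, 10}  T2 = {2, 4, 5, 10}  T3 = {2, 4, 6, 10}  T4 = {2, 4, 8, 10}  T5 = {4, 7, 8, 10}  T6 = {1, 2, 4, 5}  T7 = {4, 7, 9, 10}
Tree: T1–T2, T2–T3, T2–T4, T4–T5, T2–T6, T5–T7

Vertex coverage: the bags together contain {1, 2, 3, 4, 5, 6, 7, 8, 9, 10}, the full vertex set. Edge coverage: each edge of G has both endpoints in at least one bag. Running intersection: for every vertex, the bags containing it form a connected subtree. All three properties hold, so this is a valid tree decomposition of width max|bag| − 1 = 3, and hence tw(G) ≤ 3.

Yes; width 3.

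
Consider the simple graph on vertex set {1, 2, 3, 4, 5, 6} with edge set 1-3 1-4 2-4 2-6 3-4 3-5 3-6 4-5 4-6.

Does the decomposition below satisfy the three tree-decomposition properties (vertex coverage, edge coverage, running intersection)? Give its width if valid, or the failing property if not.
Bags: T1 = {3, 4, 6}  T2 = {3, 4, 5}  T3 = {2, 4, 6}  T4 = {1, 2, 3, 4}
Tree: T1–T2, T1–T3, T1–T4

A tree decomposition must satisfy three properties: every vertex lies in some bag; for every edge, both endpoints lie together in some bag; and for every vertex, the bags containing it form a connected subtree. Here bags containing vertex 2 are not connected in the tree, so the decomposition is invalid.

No — bags containing vertex 2 are not connected in the tree.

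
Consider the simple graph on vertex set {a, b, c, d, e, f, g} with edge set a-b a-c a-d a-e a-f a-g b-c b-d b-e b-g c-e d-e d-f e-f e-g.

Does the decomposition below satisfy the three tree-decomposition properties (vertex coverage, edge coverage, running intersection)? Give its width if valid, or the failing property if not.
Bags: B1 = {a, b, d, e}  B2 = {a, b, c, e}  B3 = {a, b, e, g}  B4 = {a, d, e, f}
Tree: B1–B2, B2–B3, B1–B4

Yes; width 3.

Vertex coverage: the bags together contain {a, b, c, d, e, f, g}, the full vertex set. Edge coverage: each edge of G has both endpoints in at least one bag. Running intersection: for every vertex, the bags containing it form a connected subtree. All three properties hold, so this is a valid tree decomposition of width max|bag| − 1 = 3, and hence tw(G) ≤ 3.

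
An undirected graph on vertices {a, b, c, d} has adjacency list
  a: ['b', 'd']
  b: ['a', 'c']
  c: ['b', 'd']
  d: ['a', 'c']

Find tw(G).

2

A width-2 tree decomposition is:
Bags: B1 = {a, b, c}  B2 = {a, c, d}
Tree: B1–B2
The largest bag has 3 vertices, giving width 2; this decomposition certifies tw(G) ≤ 2. Since c–b–a–d–c is a cycle in G, G is not acyclic. Forests are exactly the graphs of treewidth ≤ 1, so tw(G) ≥ 2. Hence tw(G) = 2 exactly.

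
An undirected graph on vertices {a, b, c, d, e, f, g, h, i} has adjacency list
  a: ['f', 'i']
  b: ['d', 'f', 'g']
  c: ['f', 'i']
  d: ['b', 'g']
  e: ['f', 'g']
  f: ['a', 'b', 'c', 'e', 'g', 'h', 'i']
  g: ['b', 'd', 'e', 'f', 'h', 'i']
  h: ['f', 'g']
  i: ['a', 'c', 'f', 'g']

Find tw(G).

2

A width-2 tree decomposition is:
Bags: B1 = {b, f, g}  B2 = {f, g, i}  B3 = {a, f, i}  B4 = {e, f, g}  B5 = {c, f, i}  B6 = {b, d, g}  B7 = {f, g, h}
Tree: B1–B2, B2–B3, B2–B4, B2–B5, B1–B6, B4–B7
The largest bag has 3 vertices, giving width 2; this decomposition certifies tw(G) ≤ 2. On the other hand G contains the 3-clique {b, d, g}. A clique must lie in a single bag of any decomposition, so no decomposition can have width below 2. Combining the bounds, tw(G) = 2.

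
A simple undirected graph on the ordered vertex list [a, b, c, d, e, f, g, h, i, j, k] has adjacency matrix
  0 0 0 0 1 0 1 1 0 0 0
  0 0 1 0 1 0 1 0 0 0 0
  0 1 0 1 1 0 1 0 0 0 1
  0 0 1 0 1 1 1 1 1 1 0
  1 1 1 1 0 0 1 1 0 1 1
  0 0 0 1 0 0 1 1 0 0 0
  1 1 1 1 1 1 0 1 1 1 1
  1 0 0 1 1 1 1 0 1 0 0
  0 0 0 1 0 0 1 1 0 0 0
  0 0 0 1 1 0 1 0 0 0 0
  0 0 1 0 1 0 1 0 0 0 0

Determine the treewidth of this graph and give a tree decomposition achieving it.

Every bag has size at most 4, so the width is 4 − 1 = 3 and tw(G) ≤ 3. Conversely, {d, e, g, j} is a clique of size 4, and the vertices of any clique must share a bag in every tree decomposition; so some bag has ≥ 4 vertices and tw(G) ≥ 3. Combining the bounds, tw(G) = 3.

Treewidth 3.
One optimal decomposition is:
Bags: B1 = {d, e, g, h}  B2 = {d, f, g, h}  B3 = {d, g, h, i}  B4 = {c, d, e, g}  B5 = {a, e, g, h}  B6 = {c, e, g, k}  B7 = {b, c, e, g}  B8 = {d, e, g, j}
Tree: B1–B2, B1–B3, B1–B4, B1–B5, B4–B6, B4–B7, B4–B8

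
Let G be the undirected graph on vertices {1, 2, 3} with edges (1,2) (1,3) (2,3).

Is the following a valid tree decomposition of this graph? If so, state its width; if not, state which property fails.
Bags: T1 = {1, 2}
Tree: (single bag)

No — vertex 3 appears in no bag.

A tree decomposition must satisfy three properties: every vertex lies in some bag; for every edge, both endpoints lie together in some bag; and for every vertex, the bags containing it form a connected subtree. Here vertex 3 appears in no bag, so the decomposition is invalid.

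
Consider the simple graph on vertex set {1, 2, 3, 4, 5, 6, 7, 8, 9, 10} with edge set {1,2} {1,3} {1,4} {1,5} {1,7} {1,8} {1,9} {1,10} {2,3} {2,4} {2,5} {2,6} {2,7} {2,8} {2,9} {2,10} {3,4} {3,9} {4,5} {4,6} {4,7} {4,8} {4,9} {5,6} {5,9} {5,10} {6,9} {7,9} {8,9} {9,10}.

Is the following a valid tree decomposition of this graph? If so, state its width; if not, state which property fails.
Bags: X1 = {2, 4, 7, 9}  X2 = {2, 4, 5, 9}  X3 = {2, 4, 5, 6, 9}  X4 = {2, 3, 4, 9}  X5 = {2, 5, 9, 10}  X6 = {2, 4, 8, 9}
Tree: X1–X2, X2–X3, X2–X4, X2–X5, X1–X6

No — vertex 1 appears in no bag.

A tree decomposition must satisfy three properties: every vertex lies in some bag; for every edge, both endpoints lie together in some bag; and for every vertex, the bags containing it form a connected subtree. Here vertex 1 appears in no bag, so the decomposition is invalid.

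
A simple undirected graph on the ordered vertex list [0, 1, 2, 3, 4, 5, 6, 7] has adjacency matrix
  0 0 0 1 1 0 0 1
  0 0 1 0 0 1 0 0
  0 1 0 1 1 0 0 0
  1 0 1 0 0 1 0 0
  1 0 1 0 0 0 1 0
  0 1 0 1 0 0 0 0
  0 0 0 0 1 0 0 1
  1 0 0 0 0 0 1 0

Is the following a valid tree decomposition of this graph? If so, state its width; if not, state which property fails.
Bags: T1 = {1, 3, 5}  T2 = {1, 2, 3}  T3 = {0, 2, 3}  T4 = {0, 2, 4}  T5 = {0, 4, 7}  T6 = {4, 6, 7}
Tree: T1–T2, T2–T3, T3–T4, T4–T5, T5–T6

Vertex coverage: the bags together contain {0, 1, 2, 3, 4, 5, 6, 7}, the full vertex set. Edge coverage: each edge of G has both endpoints in at least one bag. Running intersection: for every vertex, the bags containing it form a connected subtree. All three properties hold, so this is a valid tree decomposition of width max|bag| − 1 = 2, and hence tw(G) ≤ 2.

Yes; width 2.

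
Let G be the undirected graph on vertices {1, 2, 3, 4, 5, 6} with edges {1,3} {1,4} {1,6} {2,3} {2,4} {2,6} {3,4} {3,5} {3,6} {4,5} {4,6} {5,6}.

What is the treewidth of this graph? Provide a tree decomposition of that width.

Each bag holds 4 vertices, so the decomposition has width 3, which upper-bounds the treewidth. For the lower bound, the 4 vertices {1, 3, 4, 6} are pairwise adjacent, and any tree decomposition puts a clique entirely inside one bag — forcing width ≥ 3. Therefore the treewidth is 3.

Treewidth 3.
One such decomposition:
Bags: B1 = {2, 3, 4, 6}  B2 = {3, 4, 5, 6}  B3 = {1, 3, 4, 6}
Tree: B1–B2, B2–B3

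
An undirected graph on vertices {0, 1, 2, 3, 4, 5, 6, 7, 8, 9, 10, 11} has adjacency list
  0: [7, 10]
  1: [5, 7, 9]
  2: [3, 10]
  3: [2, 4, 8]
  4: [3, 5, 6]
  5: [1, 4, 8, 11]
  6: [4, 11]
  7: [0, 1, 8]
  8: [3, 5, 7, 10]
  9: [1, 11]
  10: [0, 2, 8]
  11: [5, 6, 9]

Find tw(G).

A width-3 tree decomposition is:
Bags: B1 = {1, 6, 9, 11}  B2 = {1, 5, 6, 11}  B3 = {1, 4, 5, 6}  B4 = {1, 4, 5, 7}  B5 = {4, 5, 7, 8}  B6 = {3, 4, 7, 8}  B7 = {0, 3, 7, 8}  B8 = {0, 3, 8, 10}  B9 = {0, 2, 3, 10}
Tree: B1–B2, B2–B3, B3–B4, B4–B5, B5–B6, B6–B7, B7–B8, B8–B9
The largest bag has 4 vertices, giving width 3; this decomposition certifies tw(G) ≤ 3. For the lower bound: the 4 vertex sets {6,9,11}, {1}, {5}, {3,4,7,8} are disjoint, each induces a connected subgraph, and every pair is joined by at least one edge of G. Contracting each set to a single vertex therefore yields K_{4} as a minor, and since treewidth is minor-monotone, tw(G) ≥ tw(K_{4}) = 3. Therefore the treewidth is 3.

3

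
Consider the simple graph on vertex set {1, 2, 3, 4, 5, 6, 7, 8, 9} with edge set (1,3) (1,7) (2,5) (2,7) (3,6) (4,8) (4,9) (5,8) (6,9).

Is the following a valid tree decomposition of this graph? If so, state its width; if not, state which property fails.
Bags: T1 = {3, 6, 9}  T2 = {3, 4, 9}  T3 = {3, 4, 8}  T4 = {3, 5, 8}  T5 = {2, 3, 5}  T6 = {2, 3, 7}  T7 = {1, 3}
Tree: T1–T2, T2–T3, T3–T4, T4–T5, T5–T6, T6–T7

A tree decomposition must satisfy three properties: every vertex lies in some bag; for every edge, both endpoints lie together in some bag; and for every vertex, the bags containing it form a connected subtree. Here edge (7,1) lies in no bag, so the decomposition is invalid.

No — edge (7,1) lies in no bag.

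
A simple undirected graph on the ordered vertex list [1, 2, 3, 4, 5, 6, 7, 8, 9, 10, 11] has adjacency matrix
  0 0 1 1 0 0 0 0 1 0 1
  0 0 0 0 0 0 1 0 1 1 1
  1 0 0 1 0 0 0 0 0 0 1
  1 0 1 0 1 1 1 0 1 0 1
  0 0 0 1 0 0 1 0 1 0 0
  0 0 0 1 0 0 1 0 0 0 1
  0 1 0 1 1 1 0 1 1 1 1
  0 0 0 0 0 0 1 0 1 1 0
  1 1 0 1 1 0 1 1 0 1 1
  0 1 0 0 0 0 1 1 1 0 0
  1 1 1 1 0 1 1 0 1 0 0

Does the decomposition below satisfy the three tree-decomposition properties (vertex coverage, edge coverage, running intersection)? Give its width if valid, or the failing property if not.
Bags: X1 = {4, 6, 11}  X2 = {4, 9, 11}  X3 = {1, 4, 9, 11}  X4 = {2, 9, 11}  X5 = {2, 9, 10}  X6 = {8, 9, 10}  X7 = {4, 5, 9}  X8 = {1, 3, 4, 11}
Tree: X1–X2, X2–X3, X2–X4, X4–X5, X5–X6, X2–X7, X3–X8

No — vertex 7 appears in no bag.

A tree decomposition must satisfy three properties: every vertex lies in some bag; for every edge, both endpoints lie together in some bag; and for every vertex, the bags containing it form a connected subtree. Here vertex 7 appears in no bag, so the decomposition is invalid.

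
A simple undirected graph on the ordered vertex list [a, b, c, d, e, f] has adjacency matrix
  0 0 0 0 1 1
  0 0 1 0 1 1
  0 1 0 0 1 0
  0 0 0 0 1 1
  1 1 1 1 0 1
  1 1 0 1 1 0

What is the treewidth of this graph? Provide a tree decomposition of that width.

Treewidth 2.
Bags: B1 = {d, e, f}  B2 = {b, e, f}  B3 = {a, e, f}  B4 = {b, c, e}
Tree: B1–B2, B2–B3, B2–B4

Every bag has size at most 3, so the width is 3 − 1 = 2 and tw(G) ≤ 2. Conversely, {b, c, e} is a clique of size 3, and the vertices of any clique must share a bag in every tree decomposition; so some bag has ≥ 3 vertices and tw(G) ≥ 2. The upper and lower bounds meet at 2, so that is the treewidth.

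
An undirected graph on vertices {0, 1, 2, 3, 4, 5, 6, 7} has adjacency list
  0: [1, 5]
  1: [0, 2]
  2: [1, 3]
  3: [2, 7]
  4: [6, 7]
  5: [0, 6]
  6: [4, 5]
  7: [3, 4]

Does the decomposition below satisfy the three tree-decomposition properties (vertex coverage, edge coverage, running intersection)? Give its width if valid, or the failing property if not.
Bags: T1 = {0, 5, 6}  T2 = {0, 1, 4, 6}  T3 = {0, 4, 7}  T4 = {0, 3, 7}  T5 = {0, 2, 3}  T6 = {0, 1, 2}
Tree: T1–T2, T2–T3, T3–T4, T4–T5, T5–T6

No — bags containing vertex 1 are not connected in the tree.

A tree decomposition must satisfy three properties: every vertex lies in some bag; for every edge, both endpoints lie together in some bag; and for every vertex, the bags containing it form a connected subtree. Here bags containing vertex 1 are not connected in the tree, so the decomposition is invalid.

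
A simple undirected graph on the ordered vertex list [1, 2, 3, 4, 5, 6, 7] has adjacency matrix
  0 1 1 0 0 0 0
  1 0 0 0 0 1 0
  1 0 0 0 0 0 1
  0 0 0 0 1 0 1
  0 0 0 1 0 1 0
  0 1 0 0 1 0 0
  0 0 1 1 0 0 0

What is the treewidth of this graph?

A width-2 tree decomposition is:
Bags: B1 = {3, 4, 7}  B2 = {3, 4, 5}  B3 = {3, 5, 6}  B4 = {2, 3, 6}  B5 = {1, 2, 3}
Tree: B1–B2, B2–B3, B3–B4, B4–B5
Every bag has size at most 3, so the width is 3 − 1 = 2 and tw(G) ≤ 2. For the lower bound, G contains the cycle 3–7–4–5–6–2–1–3, so G is not a forest; only forests have treewidth ≤ 1, hence tw(G) ≥ 2. Combining the bounds, tw(G) = 2.

2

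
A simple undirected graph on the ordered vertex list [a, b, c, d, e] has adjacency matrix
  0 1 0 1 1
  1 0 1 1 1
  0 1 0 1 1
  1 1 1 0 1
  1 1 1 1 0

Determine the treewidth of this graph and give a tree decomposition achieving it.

Treewidth 3.
Bags: B1 = {b, c, d, e}  B2 = {a, b, d, e}
Tree: B1–B2

Every bag has size at most 4, so the width is 4 − 1 = 3 and tw(G) ≤ 3. For the lower bound, the 4 vertices {b, c, d, e} are pairwise adjacent, and any tree decomposition puts a clique entirely inside one bag — forcing width ≥ 3. The upper and lower bounds meet at 3, so that is the treewidth.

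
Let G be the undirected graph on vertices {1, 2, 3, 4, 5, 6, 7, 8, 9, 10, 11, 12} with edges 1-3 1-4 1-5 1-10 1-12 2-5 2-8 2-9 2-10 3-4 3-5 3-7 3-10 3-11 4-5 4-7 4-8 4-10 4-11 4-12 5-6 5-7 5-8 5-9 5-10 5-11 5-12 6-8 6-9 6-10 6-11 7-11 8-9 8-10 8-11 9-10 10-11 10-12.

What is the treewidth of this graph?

A width-4 tree decomposition is:
Bags: B1 = {5, 6, 8, 9, 10}  B2 = {5, 6, 8, 10, 11}  B3 = {4, 5, 8, 10, 11}  B4 = {3, 4, 5, 10, 11}  B5 = {2, 5, 8, 9, 10}  B6 = {3, 4, 5, 7, 11}  B7 = {1, 3, 4, 5, 10}  B8 = {1, 4, 5, 10, 12}
Tree: B1–B2, B2–B3, B3–B4, B1–B5, B4–B6, B4–B7, B7–B8
Every bag has size at most 5, so the width is 5 − 1 = 4 and tw(G) ≤ 4. On the other hand G contains the 5-clique {2, 5, 8, 9, 10}. A clique must lie in a single bag of any decomposition, so no decomposition can have width below 4. Combining the bounds, tw(G) = 4.

4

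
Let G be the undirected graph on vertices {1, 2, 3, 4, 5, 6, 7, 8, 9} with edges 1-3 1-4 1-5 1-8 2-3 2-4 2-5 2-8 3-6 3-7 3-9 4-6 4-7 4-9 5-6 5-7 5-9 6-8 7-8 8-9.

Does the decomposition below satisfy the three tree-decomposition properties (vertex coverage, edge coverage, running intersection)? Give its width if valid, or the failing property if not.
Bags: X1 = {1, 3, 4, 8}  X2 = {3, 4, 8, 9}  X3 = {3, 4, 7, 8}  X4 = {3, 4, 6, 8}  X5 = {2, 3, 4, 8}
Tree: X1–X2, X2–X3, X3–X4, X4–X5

No — vertex 5 appears in no bag.

A tree decomposition must satisfy three properties: every vertex lies in some bag; for every edge, both endpoints lie together in some bag; and for every vertex, the bags containing it form a connected subtree. Here vertex 5 appears in no bag, so the decomposition is invalid.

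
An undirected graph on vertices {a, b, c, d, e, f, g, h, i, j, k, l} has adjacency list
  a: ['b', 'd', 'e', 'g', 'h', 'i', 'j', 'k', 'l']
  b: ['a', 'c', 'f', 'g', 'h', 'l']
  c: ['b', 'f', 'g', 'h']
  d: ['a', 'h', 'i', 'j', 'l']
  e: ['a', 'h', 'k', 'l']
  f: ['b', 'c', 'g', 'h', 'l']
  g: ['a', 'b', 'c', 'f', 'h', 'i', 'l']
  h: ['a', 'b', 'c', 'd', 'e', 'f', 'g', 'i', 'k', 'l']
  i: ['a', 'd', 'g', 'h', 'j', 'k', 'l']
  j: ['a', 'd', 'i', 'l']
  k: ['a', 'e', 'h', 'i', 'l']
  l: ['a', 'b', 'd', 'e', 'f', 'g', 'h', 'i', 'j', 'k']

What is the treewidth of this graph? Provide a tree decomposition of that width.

Treewidth 4.
One such decomposition:
Bags: B1 = {a, g, h, i, l}  B2 = {a, b, g, h, l}  B3 = {a, d, h, i, l}  B4 = {b, f, g, h, l}  B5 = {a, d, i, j, l}  B6 = {a, h, i, k, l}  B7 = {b, c, f, g, h}  B8 = {a, e, h, k, l}
Tree: B1–B2, B1–B3, B2–B4, B3–B5, B1–B6, B4–B7, B6–B8

Every bag has size at most 5, so the width is 5 − 1 = 4 and tw(G) ≤ 4. For the lower bound, the 5 vertices {a, d, i, j, l} are pairwise adjacent, and any tree decomposition puts a clique entirely inside one bag — forcing width ≥ 4. The upper and lower bounds meet at 4, so that is the treewidth.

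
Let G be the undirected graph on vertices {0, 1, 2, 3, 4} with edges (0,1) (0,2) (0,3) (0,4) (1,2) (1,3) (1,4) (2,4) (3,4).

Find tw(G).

A width-3 tree decomposition is:
Bags: B1 = {0, 1, 2, 4}  B2 = {0, 1, 3, 4}
Tree: B1–B2
The largest bag has 4 vertices, giving width 3; this decomposition certifies tw(G) ≤ 3. On the other hand G contains the 4-clique {0, 1, 2, 4}. A clique must lie in a single bag of any decomposition, so no decomposition can have width below 3. Therefore the treewidth is 3.

3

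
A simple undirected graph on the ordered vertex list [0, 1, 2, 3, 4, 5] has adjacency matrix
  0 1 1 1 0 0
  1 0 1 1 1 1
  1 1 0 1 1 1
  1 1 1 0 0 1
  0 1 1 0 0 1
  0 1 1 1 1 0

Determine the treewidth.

A width-3 tree decomposition is:
Bags: B1 = {1, 2, 3, 5}  B2 = {0, 1, 2, 3}  B3 = {1, 2, 4, 5}
Tree: B1–B2, B1–B3
Every bag has size at most 4, so the width is 4 − 1 = 3 and tw(G) ≤ 3. On the other hand G contains the 4-clique {0, 1, 2, 3}. A clique must lie in a single bag of any decomposition, so no decomposition can have width below 3. Therefore the treewidth is 3.

3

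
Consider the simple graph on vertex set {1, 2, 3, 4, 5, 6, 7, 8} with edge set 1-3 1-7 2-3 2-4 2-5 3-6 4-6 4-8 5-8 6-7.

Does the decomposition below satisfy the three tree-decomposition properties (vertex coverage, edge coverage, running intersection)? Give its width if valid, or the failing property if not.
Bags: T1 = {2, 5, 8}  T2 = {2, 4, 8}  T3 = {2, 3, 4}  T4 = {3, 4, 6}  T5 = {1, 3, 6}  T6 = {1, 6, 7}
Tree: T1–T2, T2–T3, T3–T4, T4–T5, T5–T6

Checking the three conditions: (i) the bags cover all of {1, 2, 3, 4, 5, 6, 7, 8}; (ii) for each edge, some bag contains both endpoints; (iii) the bags containing any fixed vertex form a subtree. All hold, so the decomposition is valid with width 3 − 1 = 2.

Yes; width 2.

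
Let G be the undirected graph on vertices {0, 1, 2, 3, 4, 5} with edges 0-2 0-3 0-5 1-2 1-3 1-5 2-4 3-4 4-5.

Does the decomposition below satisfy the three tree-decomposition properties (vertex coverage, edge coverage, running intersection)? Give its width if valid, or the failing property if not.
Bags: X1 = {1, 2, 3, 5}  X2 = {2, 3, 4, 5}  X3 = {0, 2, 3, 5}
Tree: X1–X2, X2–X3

Vertex coverage: the bags together contain {0, 1, 2, 3, 4, 5}, the full vertex set. Edge coverage: each edge of G has both endpoints in at least one bag. Running intersection: for every vertex, the bags containing it form a connected subtree. All three properties hold, so this is a valid tree decomposition of width max|bag| − 1 = 3, and hence tw(G) ≤ 3.

Yes; width 3.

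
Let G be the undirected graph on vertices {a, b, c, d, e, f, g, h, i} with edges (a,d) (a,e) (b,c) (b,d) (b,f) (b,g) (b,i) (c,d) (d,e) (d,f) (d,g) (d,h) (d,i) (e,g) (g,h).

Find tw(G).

2

A width-2 tree decomposition is:
Bags: B1 = {b, d, g}  B2 = {d, e, g}  B3 = {d, g, h}  B4 = {b, d, f}  B5 = {b, c, d}  B6 = {b, d, i}  B7 = {a, d, e}
Tree: B1–B2, B2–B3, B1–B4, B1–B5, B4–B6, B2–B7
The largest bag has 3 vertices, giving width 2; this decomposition certifies tw(G) ≤ 2. Conversely, {d, e, g} is a clique of size 3, and the vertices of any clique must share a bag in every tree decomposition; so some bag has ≥ 3 vertices and tw(G) ≥ 2. Therefore the treewidth is 2.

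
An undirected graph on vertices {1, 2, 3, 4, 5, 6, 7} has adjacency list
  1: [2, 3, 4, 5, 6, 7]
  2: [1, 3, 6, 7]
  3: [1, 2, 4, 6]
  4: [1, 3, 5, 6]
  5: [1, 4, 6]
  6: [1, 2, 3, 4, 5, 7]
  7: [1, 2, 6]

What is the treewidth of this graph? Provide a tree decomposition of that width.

Treewidth 3.
One optimal decomposition is:
Bags: B1 = {1, 2, 3, 6}  B2 = {1, 3, 4, 6}  B3 = {1, 2, 6, 7}  B4 = {1, 4, 5, 6}
Tree: B1–B2, B1–B3, B2–B4

The largest bag has 4 vertices, giving width 3; this decomposition certifies tw(G) ≤ 3. For the lower bound, the 4 vertices {1, 2, 3, 6} are pairwise adjacent, and any tree decomposition puts a clique entirely inside one bag — forcing width ≥ 3. Therefore the treewidth is 3.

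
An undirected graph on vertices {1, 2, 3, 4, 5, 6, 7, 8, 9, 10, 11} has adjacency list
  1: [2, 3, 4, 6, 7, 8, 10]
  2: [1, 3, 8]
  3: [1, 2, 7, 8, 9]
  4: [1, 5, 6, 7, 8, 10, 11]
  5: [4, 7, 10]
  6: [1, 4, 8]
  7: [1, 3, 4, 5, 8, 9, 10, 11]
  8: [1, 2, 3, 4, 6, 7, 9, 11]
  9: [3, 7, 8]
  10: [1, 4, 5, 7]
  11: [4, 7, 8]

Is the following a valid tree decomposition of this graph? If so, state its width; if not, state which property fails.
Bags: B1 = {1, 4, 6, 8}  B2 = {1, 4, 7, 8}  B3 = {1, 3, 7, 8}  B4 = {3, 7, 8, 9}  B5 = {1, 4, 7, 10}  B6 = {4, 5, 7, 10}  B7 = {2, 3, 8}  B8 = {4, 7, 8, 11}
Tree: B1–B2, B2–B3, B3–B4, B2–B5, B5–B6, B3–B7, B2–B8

A tree decomposition must satisfy three properties: every vertex lies in some bag; for every edge, both endpoints lie together in some bag; and for every vertex, the bags containing it form a connected subtree. Here edge (1,2) lies in no bag, so the decomposition is invalid.

No — edge (1,2) lies in no bag.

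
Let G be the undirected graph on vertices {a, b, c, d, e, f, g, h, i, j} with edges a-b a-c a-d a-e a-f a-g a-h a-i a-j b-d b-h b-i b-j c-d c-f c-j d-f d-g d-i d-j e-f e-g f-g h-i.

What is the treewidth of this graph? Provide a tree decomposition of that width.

Every bag has size at most 4, so the width is 4 − 1 = 3 and tw(G) ≤ 3. On the other hand G contains the 4-clique {a, c, d, j}. A clique must lie in a single bag of any decomposition, so no decomposition can have width below 3. The upper and lower bounds meet at 3, so that is the treewidth.

Treewidth 3.
Bags: B1 = {a, b, d, j}  B2 = {a, c, d, j}  B3 = {a, b, d, i}  B4 = {a, c, d, f}  B5 = {a, d, f, g}  B6 = {a, b, h, i}  B7 = {a, e, f, g}
Tree: B1–B2, B1–B3, B2–B4, B4–B5, B3–B6, B5–B7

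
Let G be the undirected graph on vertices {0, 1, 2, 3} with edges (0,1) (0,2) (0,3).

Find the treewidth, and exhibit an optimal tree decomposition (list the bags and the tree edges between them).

Treewidth 1.
One such decomposition:
Bags: B1 = {0, 1}  B2 = {0, 2}  B3 = {0, 3}
Tree: B1–B2, B2–B3

The largest bag has 2 vertices, giving width 1; this decomposition certifies tw(G) ≤ 1. Any graph with an edge has treewidth ≥ 1, and G has the edge 0–1. Combining the bounds, tw(G) = 1.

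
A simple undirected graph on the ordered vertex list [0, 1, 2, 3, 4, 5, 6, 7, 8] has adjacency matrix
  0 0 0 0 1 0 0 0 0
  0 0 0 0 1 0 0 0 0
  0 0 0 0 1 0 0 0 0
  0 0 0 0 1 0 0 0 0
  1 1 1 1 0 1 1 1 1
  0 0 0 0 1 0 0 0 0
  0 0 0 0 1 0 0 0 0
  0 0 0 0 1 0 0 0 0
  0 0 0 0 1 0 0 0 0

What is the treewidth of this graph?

1

A width-1 tree decomposition is:
Bags: B1 = {1, 4}  B2 = {3, 4}  B3 = {4, 7}  B4 = {2, 4}  B5 = {4, 5}  B6 = {0, 4}  B7 = {4, 8}  B8 = {4, 6}
Tree: B1–B2, B1–B3, B2–B4, B1–B5, B3–B6, B1–B7, B4–B8
The largest bag has 2 vertices, giving width 1; this decomposition certifies tw(G) ≤ 1. Any graph with an edge has treewidth ≥ 1, and G has the edge 4–1. Combining the bounds, tw(G) = 1.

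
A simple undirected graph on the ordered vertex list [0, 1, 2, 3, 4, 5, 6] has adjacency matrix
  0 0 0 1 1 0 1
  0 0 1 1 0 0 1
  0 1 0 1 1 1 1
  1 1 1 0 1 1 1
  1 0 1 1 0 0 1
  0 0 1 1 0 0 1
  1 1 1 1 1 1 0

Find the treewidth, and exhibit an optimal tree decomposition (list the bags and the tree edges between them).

Treewidth 3.
Bags: B1 = {1, 2, 3, 6}  B2 = {2, 3, 4, 6}  B3 = {0, 3, 4, 6}  B4 = {2, 3, 5, 6}
Tree: B1–B2, B2–B3, B1–B4

Each bag holds 4 vertices, so the decomposition has width 3, which upper-bounds the treewidth. Conversely, {0, 3, 4, 6} is a clique of size 4, and the vertices of any clique must share a bag in every tree decomposition; so some bag has ≥ 4 vertices and tw(G) ≥ 3. The upper and lower bounds meet at 3, so that is the treewidth.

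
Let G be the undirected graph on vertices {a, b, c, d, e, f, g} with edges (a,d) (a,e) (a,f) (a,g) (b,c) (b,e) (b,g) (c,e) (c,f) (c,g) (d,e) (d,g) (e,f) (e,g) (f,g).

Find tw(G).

3

A width-3 tree decomposition is:
Bags: B1 = {a, e, f, g}  B2 = {c, e, f, g}  B3 = {a, d, e, g}  B4 = {b, c, e, g}
Tree: B1–B2, B1–B3, B2–B4
Every bag has size at most 4, so the width is 4 − 1 = 3 and tw(G) ≤ 3. On the other hand G contains the 4-clique {a, d, e, g}. A clique must lie in a single bag of any decomposition, so no decomposition can have width below 3. Combining the bounds, tw(G) = 3.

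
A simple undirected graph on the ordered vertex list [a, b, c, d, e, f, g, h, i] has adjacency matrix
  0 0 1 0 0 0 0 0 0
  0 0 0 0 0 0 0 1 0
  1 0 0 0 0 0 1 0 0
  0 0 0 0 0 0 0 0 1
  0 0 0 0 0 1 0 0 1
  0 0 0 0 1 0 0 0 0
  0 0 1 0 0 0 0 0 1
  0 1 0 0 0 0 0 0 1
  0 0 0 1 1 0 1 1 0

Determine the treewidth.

1

A width-1 tree decomposition is:
Bags: B1 = {h, i}  B2 = {g, i}  B3 = {c, g}  B4 = {a, c}  B5 = {b, h}  B6 = {d, i}  B7 = {e, i}  B8 = {e, f}
Tree: B1–B2, B2–B3, B3–B4, B1–B5, B1–B6, B1–B7, B7–B8
Every bag has size at most 2, so the width is 2 − 1 = 1 and tw(G) ≤ 1. Any graph with an edge has treewidth ≥ 1, and G has the edge i–h. Hence tw(G) = 1 exactly.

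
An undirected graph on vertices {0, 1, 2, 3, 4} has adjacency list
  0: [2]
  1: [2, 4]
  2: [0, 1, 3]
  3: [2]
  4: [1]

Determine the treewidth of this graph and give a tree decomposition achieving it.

Treewidth 1.
One such decomposition:
Bags: B1 = {1, 4}  B2 = {1, 2}  B3 = {2, 3}  B4 = {0, 2}
Tree: B1–B2, B2–B3, B2–B4

Every bag has size at most 2, so the width is 2 − 1 = 1 and tw(G) ≤ 1. Since G has at least one edge (e.g. 4–1), it is not an edgeless graph, so tw(G) ≥ 1. Hence tw(G) = 1 exactly.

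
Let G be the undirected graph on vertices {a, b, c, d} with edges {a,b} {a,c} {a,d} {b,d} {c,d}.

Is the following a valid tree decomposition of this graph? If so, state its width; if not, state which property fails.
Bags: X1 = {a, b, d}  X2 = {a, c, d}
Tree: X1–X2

Yes; width 2.

Every vertex of G appears in some bag (union = {a, b, c, d}); every edge is covered by a bag; and for each vertex v the set of bags containing v is connected in the bag tree. The decomposition is therefore valid. The largest bag has 3 vertices, so the width is 2.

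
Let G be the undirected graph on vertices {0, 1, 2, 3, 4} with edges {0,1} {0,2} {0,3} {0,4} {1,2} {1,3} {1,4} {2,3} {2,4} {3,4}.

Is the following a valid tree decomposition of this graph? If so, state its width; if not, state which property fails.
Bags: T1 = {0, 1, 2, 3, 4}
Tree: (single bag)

Yes; width 4.

Vertex coverage: the bags together contain {0, 1, 2, 3, 4}, the full vertex set. Edge coverage: each edge of G has both endpoints in at least one bag. Running intersection: for every vertex, the bags containing it form a connected subtree. All three properties hold, so this is a valid tree decomposition of width max|bag| − 1 = 4, and hence tw(G) ≤ 4.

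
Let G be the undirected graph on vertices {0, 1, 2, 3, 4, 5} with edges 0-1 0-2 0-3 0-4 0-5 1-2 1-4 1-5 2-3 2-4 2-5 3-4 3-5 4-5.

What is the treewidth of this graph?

4

A width-4 tree decomposition is:
Bags: B1 = {0, 1, 2, 4, 5}  B2 = {0, 2, 3, 4, 5}
Tree: B1–B2
The largest bag has 5 vertices, giving width 4; this decomposition certifies tw(G) ≤ 4. Conversely, {0, 1, 2, 4, 5} is a clique of size 5, and the vertices of any clique must share a bag in every tree decomposition; so some bag has ≥ 5 vertices and tw(G) ≥ 4. The upper and lower bounds meet at 4, so that is the treewidth.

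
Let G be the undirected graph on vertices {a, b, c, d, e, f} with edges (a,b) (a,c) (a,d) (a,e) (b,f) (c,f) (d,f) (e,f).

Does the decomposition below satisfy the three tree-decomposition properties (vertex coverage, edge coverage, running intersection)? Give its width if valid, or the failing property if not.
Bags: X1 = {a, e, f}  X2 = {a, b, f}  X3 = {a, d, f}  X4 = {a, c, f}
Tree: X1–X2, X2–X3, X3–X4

Checking the three conditions: (i) the bags cover all of {a, b, c, d, e, f}; (ii) for each edge, some bag contains both endpoints; (iii) the bags containing any fixed vertex form a subtree. All hold, so the decomposition is valid with width 3 − 1 = 2.

Yes; width 2.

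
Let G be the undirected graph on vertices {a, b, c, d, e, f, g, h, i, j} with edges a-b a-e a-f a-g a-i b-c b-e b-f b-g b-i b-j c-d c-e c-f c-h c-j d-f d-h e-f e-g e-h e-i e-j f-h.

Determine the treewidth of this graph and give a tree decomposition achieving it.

Each bag holds 4 vertices, so the decomposition has width 3, which upper-bounds the treewidth. Conversely, {c, d, f, h} is a clique of size 4, and the vertices of any clique must share a bag in every tree decomposition; so some bag has ≥ 4 vertices and tw(G) ≥ 3. Hence tw(G) = 3 exactly.

Treewidth 3.
One optimal decomposition is:
Bags: B1 = {a, b, e, g}  B2 = {a, b, e, f}  B3 = {b, c, e, f}  B4 = {a, b, e, i}  B5 = {c, e, f, h}  B6 = {c, d, f, h}  B7 = {b, c, e, j}
Tree: B1–B2, B2–B3, B2–B4, B3–B5, B5–B6, B3–B7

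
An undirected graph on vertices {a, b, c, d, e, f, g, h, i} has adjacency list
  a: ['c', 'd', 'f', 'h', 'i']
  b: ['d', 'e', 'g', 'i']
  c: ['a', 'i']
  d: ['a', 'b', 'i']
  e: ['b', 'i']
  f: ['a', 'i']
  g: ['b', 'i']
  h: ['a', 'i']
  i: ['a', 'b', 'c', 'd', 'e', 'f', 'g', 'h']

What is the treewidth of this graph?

A width-2 tree decomposition is:
Bags: B1 = {a, d, i}  B2 = {a, c, i}  B3 = {a, f, i}  B4 = {b, d, i}  B5 = {a, h, i}  B6 = {b, e, i}  B7 = {b, g, i}
Tree: B1–B2, B2–B3, B1–B4, B2–B5, B4–B6, B6–B7
Each bag holds 3 vertices, so the decomposition has width 2, which upper-bounds the treewidth. For the lower bound, the 3 vertices {b, g, i} are pairwise adjacent, and any tree decomposition puts a clique entirely inside one bag — forcing width ≥ 2. Combining the bounds, tw(G) = 2.

2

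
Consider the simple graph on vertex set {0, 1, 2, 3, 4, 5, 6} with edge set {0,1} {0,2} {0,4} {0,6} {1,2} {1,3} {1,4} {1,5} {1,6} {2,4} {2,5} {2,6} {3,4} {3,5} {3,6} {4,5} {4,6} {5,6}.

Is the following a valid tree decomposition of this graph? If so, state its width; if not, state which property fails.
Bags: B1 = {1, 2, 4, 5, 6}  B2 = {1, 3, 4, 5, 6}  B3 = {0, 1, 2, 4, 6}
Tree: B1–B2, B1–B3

Checking the three conditions: (i) the bags cover all of {0, 1, 2, 3, 4, 5, 6}; (ii) for each edge, some bag contains both endpoints; (iii) the bags containing any fixed vertex form a subtree. All hold, so the decomposition is valid with width 5 − 1 = 4.

Yes; width 4.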